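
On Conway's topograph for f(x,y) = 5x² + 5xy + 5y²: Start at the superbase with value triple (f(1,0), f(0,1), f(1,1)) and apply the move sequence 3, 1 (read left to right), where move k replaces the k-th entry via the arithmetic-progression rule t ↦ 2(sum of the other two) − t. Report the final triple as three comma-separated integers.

start (5,5,15) = (f(1,0),f(0,1),f(1,1))
replace slot 3: 2·(5+5) − 15 = 5 → (5,5,5)
replace slot 1: 2·(5+5) − 5 = 15 → (15,5,5)

15,5,5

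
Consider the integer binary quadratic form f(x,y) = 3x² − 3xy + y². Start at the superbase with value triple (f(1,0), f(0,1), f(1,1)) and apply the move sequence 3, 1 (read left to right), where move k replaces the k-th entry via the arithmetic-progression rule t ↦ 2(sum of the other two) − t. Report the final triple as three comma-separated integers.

start (3,1,1) = (f(1,0),f(0,1),f(1,1))
replace slot 3: 2·(3+1) − 1 = 7 → (3,1,7)
replace slot 1: 2·(1+7) − 3 = 13 → (13,1,7)

13,1,7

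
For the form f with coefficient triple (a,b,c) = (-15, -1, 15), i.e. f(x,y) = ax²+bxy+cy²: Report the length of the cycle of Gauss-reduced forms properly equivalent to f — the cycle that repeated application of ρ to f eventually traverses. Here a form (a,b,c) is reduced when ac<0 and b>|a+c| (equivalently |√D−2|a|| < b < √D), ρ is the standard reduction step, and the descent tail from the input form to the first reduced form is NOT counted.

D = 901, ⌊√D⌋ = 30
descent: ρ → (15,1,-15)  [lands on river]
river: ρ → (-15,29,1)
river: ρ → (1,29,-15)
river: ρ → (-15,1,15)
river: ρ → (15,29,-1)
river: ρ → (-1,29,15)
ρ-cycle length = 6 (tail of 1 descent step not counted)

6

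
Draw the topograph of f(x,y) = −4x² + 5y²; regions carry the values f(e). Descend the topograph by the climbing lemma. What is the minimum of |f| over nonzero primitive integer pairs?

descent: ρ → (5,0,-4)
descent: ρ → (-4,8,1)  [lands on river]
river: ρ → (1,8,-4)
closes: descent 2, river 2
min |a| on river = 1

1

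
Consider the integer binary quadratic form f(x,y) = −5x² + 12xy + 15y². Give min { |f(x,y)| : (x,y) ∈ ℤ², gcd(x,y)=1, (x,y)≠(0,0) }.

river: ρ → (15,18,-2)
river: ρ → (-2,18,15)
river: ρ → (15,12,-5)
river: ρ → (-5,18,6)
river: ρ → (6,18,-5)
river: ρ → (-5,12,15)
closes: descent 0, river 6
min |a| on river = 2

2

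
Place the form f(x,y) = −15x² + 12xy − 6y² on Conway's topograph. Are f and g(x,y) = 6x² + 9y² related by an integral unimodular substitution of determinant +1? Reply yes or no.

D₁ = -216, D₂ = -216
f is negative-definite; reduce −f:
−f: flip: (15,-12,6)→(6,12,15)
−f: translate: b→0 (≡12 mod 12), so (6,12,15)→(6,0,9)
−f: reduced (well bottom): (6,0,9) with a≤c, −a<b≤a
flip sign back: reduced form of f is (-6,0,-9)
g: reduced (well bottom): (6,0,9) with a≤c, −a<b≤a
reduced forms (-6, 0, -9) vs (6, 0, 9) ⇒ inequivalent

no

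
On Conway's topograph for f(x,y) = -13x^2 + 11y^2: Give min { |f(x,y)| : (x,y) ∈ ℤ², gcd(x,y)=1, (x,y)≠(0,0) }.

descent: ρ → (11,22,-2)  [lands on river]
river: ρ → (-2,22,11)
closes: descent 1, river 2
min |a| on river = 2

2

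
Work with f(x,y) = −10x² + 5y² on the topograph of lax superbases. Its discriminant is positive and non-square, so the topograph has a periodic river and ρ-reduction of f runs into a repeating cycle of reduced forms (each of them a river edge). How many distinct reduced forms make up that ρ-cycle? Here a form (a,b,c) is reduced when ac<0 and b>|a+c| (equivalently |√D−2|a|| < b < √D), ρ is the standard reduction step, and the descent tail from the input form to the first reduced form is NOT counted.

D = 200, ⌊√D⌋ = 14
descent: ρ → (5,10,-5)  [lands on river]
river: ρ → (-5,10,5)
ρ-cycle length = 2 (tail of 1 descent step not counted)

2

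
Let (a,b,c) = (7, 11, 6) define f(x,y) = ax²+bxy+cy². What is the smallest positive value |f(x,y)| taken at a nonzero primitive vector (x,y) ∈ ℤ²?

translate: b→-3 (≡11 mod 14), so (7,11,6)→(7,-3,2)
flip: (7,-3,2)→(2,3,7)
translate: b→-1 (≡3 mod 4), so (2,3,7)→(2,-1,6)
reduced (well bottom): (2,-1,6) with a≤c, −a<b≤a
well minimum = a = 2

2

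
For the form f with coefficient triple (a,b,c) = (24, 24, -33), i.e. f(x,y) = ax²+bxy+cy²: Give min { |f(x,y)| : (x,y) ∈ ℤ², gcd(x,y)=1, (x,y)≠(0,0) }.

river: ρ → (-33,42,15)
river: ρ → (15,48,-24)
river: ρ → (-24,48,15)
river: ρ → (15,42,-33)
river: ρ → (-33,24,24)
river: ρ → (24,24,-33)
closes: descent 0, river 6
min |a| on river = 15

15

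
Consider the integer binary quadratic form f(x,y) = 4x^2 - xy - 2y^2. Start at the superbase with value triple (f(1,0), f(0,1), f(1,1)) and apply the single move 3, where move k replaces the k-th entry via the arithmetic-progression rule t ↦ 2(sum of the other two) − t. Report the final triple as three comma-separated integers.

start (4,-2,1) = (f(1,0),f(0,1),f(1,1))
replace slot 3: 2·(4+(-2)) − 1 = 3 → (4,-2,3)

4,-2,3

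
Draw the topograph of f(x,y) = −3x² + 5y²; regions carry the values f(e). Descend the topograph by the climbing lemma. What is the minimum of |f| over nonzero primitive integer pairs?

descent: ρ → (5,0,-3)
descent: ρ → (-3,6,2)  [lands on river]
river: ρ → (2,6,-3)
closes: descent 2, river 2
min |a| on river = 2

2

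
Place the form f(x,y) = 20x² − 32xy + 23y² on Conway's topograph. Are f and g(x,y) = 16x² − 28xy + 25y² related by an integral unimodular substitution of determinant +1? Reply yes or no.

D₁ = -816, D₂ = -816
f: translate: b→8 (≡-32 mod 40), so (20,-32,23)→(20,8,11)
f: flip: (20,8,11)→(11,-8,20)
f: reduced (well bottom): (11,-8,20) with a≤c, −a<b≤a
g: translate: b→4 (≡-28 mod 32), so (16,-28,25)→(16,4,13)
g: flip: (16,4,13)→(13,-4,16)
g: reduced (well bottom): (13,-4,16) with a≤c, −a<b≤a
reduced forms (11, -8, 20) vs (13, -4, 16) ⇒ inequivalent

no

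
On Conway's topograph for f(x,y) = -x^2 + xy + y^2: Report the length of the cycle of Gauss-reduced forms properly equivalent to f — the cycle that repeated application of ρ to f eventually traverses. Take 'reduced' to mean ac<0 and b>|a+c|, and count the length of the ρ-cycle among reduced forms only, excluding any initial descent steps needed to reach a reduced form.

D = 5, ⌊√D⌋ = 2
river: ρ → (1,1,-1)
river: ρ → (-1,1,1)
ρ-cycle length = 2 (tail of 0 descent steps not counted)

2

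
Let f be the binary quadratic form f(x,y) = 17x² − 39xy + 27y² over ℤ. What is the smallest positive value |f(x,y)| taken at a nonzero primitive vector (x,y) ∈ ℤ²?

translate: b→-5 (≡-39 mod 34), so (17,-39,27)→(17,-5,5)
flip: (17,-5,5)→(5,5,17)
reduced (well bottom): (5,5,17) with a≤c, −a<b≤a
well minimum = a = 5

5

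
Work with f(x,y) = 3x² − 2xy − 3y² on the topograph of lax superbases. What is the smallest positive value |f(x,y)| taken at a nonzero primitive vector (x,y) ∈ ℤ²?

descent: ρ → (-3,2,3)  [lands on river]
river: ρ → (3,4,-2)
river: ρ → (-2,4,3)
river: ρ → (3,2,-3)
river: ρ → (-3,4,2)
river: ρ → (2,4,-3)
closes: descent 1, river 6
min |a| on river = 2

2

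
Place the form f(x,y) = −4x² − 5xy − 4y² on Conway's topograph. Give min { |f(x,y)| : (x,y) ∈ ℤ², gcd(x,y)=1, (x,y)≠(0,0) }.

translate: b→-3 (≡5 mod 8), so (4,5,4)→(4,-3,3)
flip: (4,-3,3)→(3,3,4)
reduced (well bottom): (3,3,4) with a≤c, −a<b≤a
well minimum |f| = |-3| = 3 (negative-definite)

3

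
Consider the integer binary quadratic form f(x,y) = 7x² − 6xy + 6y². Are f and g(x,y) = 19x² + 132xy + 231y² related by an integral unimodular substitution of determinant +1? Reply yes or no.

D₁ = -132, D₂ = -132
f: flip: (7,-6,6)→(6,6,7)
f: reduced (well bottom): (6,6,7) with a≤c, −a<b≤a
g: translate: b→18 (≡132 mod 38), so (19,132,231)→(19,18,6)
g: flip: (19,18,6)→(6,-18,19)
g: translate: b→6 (≡-18 mod 12), so (6,-18,19)→(6,6,7)
g: reduced (well bottom): (6,6,7) with a≤c, −a<b≤a
reduced forms (6, 6, 7) vs (6, 6, 7) ⇒ equivalent

yes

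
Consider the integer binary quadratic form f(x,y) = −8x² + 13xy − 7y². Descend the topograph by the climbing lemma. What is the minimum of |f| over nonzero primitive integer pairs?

translate: b→3 (≡-13 mod 16), so (8,-13,7)→(8,3,2)
flip: (8,3,2)→(2,-3,8)
translate: b→1 (≡-3 mod 4), so (2,-3,8)→(2,1,7)
reduced (well bottom): (2,1,7) with a≤c, −a<b≤a
well minimum |f| = |-2| = 2 (negative-definite)

2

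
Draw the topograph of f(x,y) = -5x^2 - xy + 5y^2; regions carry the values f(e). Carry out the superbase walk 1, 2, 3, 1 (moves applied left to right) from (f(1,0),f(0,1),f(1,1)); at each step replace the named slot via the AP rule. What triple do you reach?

start (-5,5,-1) = (f(1,0),f(0,1),f(1,1))
replace slot 1: 2·(5+(-1)) − (-5) = 13 → (13,5,-1)
replace slot 2: 2·(13+(-1)) − 5 = 19 → (13,19,-1)
replace slot 3: 2·(13+19) − (-1) = 65 → (13,19,65)
replace slot 1: 2·(19+65) − 13 = 155 → (155,19,65)

155,19,65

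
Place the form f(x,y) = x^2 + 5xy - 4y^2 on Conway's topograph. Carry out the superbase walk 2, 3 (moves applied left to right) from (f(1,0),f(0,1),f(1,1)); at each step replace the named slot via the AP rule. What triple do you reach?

start (1,-4,2) = (f(1,0),f(0,1),f(1,1))
replace slot 2: 2·(1+2) − (-4) = 10 → (1,10,2)
replace slot 3: 2·(1+10) − 2 = 20 → (1,10,20)

1,10,20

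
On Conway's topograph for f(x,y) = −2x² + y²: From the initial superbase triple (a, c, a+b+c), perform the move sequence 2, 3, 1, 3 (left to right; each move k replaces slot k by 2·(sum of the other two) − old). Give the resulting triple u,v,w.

start (-2,1,-1) = (f(1,0),f(0,1),f(1,1))
replace slot 2: 2·((-2)+(-1)) − 1 = -7 → (-2,-7,-1)
replace slot 3: 2·((-2)+(-7)) − (-1) = -17 → (-2,-7,-17)
replace slot 1: 2·((-7)+(-17)) − (-2) = -46 → (-46,-7,-17)
replace slot 3: 2·((-46)+(-7)) − (-17) = -89 → (-46,-7,-89)

-46,-7,-89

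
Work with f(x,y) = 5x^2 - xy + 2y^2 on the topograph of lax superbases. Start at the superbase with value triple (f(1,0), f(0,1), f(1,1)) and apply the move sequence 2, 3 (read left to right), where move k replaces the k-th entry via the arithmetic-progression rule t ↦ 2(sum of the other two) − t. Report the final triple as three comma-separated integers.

start (5,2,6) = (f(1,0),f(0,1),f(1,1))
replace slot 2: 2·(5+6) − 2 = 20 → (5,20,6)
replace slot 3: 2·(5+20) − 6 = 44 → (5,20,44)

5,20,44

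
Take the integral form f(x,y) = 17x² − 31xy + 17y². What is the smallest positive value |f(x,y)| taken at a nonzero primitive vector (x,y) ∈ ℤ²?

translate: b→3 (≡-31 mod 34), so (17,-31,17)→(17,3,3)
flip: (17,3,3)→(3,-3,17)
translate: b→3 (≡-3 mod 6), so (3,-3,17)→(3,3,17)
reduced (well bottom): (3,3,17) with a≤c, −a<b≤a
well minimum = a = 3

3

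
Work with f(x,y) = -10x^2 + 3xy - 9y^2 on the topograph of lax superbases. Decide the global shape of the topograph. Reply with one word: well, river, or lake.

D = b²−4ac = 3² − 4·(-10)·(-9) = -351
D < 0 ⇒ definite ⇒ every region one sign ⇒ single well

well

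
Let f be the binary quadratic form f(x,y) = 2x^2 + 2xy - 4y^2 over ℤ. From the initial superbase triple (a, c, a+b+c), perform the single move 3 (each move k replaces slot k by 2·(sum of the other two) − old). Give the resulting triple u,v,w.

start (2,-4,0) = (f(1,0),f(0,1),f(1,1))
replace slot 3: 2·(2+(-4)) − 0 = -4 → (2,-4,-4)

2,-4,-4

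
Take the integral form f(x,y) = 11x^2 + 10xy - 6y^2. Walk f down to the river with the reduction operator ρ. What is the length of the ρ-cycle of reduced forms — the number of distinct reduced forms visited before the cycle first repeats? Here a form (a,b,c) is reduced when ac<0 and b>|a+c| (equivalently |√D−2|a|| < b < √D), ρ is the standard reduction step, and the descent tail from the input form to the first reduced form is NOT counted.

D = 364, ⌊√D⌋ = 19
river: ρ → (-6,14,7)
river: ρ → (7,14,-6)
river: ρ → (-6,10,11)
river: ρ → (11,12,-5)
river: ρ → (-5,18,2)
river: ρ → (2,18,-5)
river: ρ → (-5,12,11)
river: ρ → (11,10,-6)
ρ-cycle length = 8 (tail of 0 descent steps not counted)

8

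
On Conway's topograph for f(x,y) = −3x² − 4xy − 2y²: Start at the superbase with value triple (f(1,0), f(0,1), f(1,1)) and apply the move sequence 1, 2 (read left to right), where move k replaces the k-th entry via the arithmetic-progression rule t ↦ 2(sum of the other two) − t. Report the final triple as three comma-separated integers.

start (-3,-2,-9) = (f(1,0),f(0,1),f(1,1))
replace slot 1: 2·((-2)+(-9)) − (-3) = -19 → (-19,-2,-9)
replace slot 2: 2·((-19)+(-9)) − (-2) = -54 → (-19,-54,-9)

-19,-54,-9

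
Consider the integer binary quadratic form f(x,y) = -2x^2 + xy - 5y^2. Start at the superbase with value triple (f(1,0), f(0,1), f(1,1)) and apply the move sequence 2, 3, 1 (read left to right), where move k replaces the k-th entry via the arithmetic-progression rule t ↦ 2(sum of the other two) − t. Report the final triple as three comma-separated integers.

start (-2,-5,-6) = (f(1,0),f(0,1),f(1,1))
replace slot 2: 2·((-2)+(-6)) − (-5) = -11 → (-2,-11,-6)
replace slot 3: 2·((-2)+(-11)) − (-6) = -20 → (-2,-11,-20)
replace slot 1: 2·((-11)+(-20)) − (-2) = -60 → (-60,-11,-20)

-60,-11,-20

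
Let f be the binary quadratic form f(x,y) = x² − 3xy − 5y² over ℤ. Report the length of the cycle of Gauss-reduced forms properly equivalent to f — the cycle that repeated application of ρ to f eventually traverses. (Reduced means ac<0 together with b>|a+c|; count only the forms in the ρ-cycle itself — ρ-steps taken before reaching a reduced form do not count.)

D = 29, ⌊√D⌋ = 5
descent: ρ → (-5,3,1)
descent: ρ → (1,5,-1)  [lands on river]
river: ρ → (-1,5,1)
ρ-cycle length = 2 (tail of 2 descent steps not counted)

2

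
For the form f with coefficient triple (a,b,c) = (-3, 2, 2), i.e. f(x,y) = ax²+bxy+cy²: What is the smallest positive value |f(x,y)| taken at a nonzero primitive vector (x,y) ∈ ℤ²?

river: ρ → (2,2,-3)
river: ρ → (-3,4,1)
river: ρ → (1,4,-3)
river: ρ → (-3,2,2)
closes: descent 0, river 4
min |a| on river = 1

1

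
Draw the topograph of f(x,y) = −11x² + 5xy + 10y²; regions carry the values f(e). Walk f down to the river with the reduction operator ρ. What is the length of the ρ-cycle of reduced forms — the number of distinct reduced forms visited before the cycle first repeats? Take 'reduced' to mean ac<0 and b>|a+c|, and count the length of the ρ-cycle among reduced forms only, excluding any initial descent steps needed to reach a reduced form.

D = 465, ⌊√D⌋ = 21
river: ρ → (10,15,-6)
river: ρ → (-6,21,1)
river: ρ → (1,21,-6)
river: ρ → (-6,15,10)
river: ρ → (10,5,-11)
river: ρ → (-11,17,4)
river: ρ → (4,15,-15)
river: ρ → (-15,15,4)
river: ρ → (4,17,-11)
river: ρ → (-11,5,10)
ρ-cycle length = 10 (tail of 0 descent steps not counted)

10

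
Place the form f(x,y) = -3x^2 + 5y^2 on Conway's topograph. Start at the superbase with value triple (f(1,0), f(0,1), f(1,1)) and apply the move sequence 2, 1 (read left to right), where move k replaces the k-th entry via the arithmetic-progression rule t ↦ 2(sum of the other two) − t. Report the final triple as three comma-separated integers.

start (-3,5,2) = (f(1,0),f(0,1),f(1,1))
replace slot 2: 2·((-3)+2) − 5 = -7 → (-3,-7,2)
replace slot 1: 2·((-7)+2) − (-3) = -7 → (-7,-7,2)

-7,-7,2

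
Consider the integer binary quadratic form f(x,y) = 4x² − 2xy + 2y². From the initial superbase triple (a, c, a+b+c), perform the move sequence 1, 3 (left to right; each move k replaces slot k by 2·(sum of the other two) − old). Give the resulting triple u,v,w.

start (4,2,4) = (f(1,0),f(0,1),f(1,1))
replace slot 1: 2·(2+4) − 4 = 8 → (8,2,4)
replace slot 3: 2·(8+2) − 4 = 16 → (8,2,16)

8,2,16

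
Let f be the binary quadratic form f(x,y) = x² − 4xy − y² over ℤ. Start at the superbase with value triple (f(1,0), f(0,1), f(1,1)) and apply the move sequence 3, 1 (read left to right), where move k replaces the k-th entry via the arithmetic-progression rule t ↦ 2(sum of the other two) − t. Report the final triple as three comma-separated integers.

start (1,-1,-4) = (f(1,0),f(0,1),f(1,1))
replace slot 3: 2·(1+(-1)) − (-4) = 4 → (1,-1,4)
replace slot 1: 2·((-1)+4) − 1 = 5 → (5,-1,4)

5,-1,4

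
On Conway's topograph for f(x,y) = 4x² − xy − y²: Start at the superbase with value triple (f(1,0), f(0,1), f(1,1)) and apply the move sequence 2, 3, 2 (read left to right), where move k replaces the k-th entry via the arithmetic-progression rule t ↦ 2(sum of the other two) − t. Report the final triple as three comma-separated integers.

start (4,-1,2) = (f(1,0),f(0,1),f(1,1))
replace slot 2: 2·(4+2) − (-1) = 13 → (4,13,2)
replace slot 3: 2·(4+13) − 2 = 32 → (4,13,32)
replace slot 2: 2·(4+32) − 13 = 59 → (4,59,32)

4,59,32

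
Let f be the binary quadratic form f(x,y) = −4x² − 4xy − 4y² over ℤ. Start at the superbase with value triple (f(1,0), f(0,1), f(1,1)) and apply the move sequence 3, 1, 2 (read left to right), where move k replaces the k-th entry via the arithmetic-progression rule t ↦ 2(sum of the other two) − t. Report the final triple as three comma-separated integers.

start (-4,-4,-12) = (f(1,0),f(0,1),f(1,1))
replace slot 3: 2·((-4)+(-4)) − (-12) = -4 → (-4,-4,-4)
replace slot 1: 2·((-4)+(-4)) − (-4) = -12 → (-12,-4,-4)
replace slot 2: 2·((-12)+(-4)) − (-4) = -28 → (-12,-28,-4)

-12,-28,-4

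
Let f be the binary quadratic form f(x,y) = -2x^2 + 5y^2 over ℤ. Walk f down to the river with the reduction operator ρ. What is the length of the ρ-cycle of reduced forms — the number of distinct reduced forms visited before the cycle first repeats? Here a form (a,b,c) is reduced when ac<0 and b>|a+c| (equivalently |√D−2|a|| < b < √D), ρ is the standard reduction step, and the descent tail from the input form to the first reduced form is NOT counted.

D = 40, ⌊√D⌋ = 6
descent: ρ → (5,0,-2)
descent: ρ → (-2,4,3)  [lands on river]
river: ρ → (3,2,-3)
river: ρ → (-3,4,2)
river: ρ → (2,4,-3)
river: ρ → (-3,2,3)
river: ρ → (3,4,-2)
ρ-cycle length = 6 (tail of 2 descent steps not counted)

6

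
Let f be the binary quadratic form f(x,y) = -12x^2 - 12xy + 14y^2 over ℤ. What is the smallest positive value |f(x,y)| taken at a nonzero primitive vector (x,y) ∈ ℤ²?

descent: ρ → (14,12,-12)  [lands on river]
river: ρ → (-12,12,14)
river: ρ → (14,16,-10)
river: ρ → (-10,24,6)
river: ρ → (6,24,-10)
river: ρ → (-10,16,14)
closes: descent 1, river 6
min |a| on river = 6

6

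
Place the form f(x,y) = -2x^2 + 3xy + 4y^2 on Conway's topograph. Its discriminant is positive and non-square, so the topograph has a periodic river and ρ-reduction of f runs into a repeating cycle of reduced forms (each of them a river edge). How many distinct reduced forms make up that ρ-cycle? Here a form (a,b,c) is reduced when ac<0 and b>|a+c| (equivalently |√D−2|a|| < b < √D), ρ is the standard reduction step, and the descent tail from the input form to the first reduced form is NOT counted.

D = 41, ⌊√D⌋ = 6
river: ρ → (4,5,-1)
river: ρ → (-1,5,4)
river: ρ → (4,3,-2)
river: ρ → (-2,5,2)
river: ρ → (2,3,-4)
river: ρ → (-4,5,1)
river: ρ → (1,5,-4)
river: ρ → (-4,3,2)
river: ρ → (2,5,-2)
river: ρ → (-2,3,4)
ρ-cycle length = 10 (tail of 0 descent steps not counted)

10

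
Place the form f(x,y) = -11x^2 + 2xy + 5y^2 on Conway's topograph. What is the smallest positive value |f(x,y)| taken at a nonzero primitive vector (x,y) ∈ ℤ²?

descent: ρ → (5,8,-8)  [lands on river]
river: ρ → (-8,8,5)
river: ρ → (5,12,-4)
river: ρ → (-4,12,5)
closes: descent 1, river 4
min |a| on river = 4

4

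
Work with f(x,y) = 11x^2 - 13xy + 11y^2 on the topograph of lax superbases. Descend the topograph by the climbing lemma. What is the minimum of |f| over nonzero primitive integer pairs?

translate: b→9 (≡-13 mod 22), so (11,-13,11)→(11,9,9)
flip: (11,9,9)→(9,-9,11)
translate: b→9 (≡-9 mod 18), so (9,-9,11)→(9,9,11)
reduced (well bottom): (9,9,11) with a≤c, −a<b≤a
well minimum = a = 9

9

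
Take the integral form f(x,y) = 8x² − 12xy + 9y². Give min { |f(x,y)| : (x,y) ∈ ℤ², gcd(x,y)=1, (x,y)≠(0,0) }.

translate: b→4 (≡-12 mod 16), so (8,-12,9)→(8,4,5)
flip: (8,4,5)→(5,-4,8)
reduced (well bottom): (5,-4,8) with a≤c, −a<b≤a
well minimum = a = 5

5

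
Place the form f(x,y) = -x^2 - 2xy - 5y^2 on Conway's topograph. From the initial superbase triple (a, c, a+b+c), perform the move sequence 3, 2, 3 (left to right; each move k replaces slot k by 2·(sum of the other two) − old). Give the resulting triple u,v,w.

start (-1,-5,-8) = (f(1,0),f(0,1),f(1,1))
replace slot 3: 2·((-1)+(-5)) − (-8) = -4 → (-1,-5,-4)
replace slot 2: 2·((-1)+(-4)) − (-5) = -5 → (-1,-5,-4)
replace slot 3: 2·((-1)+(-5)) − (-4) = -8 → (-1,-5,-8)

-1,-5,-8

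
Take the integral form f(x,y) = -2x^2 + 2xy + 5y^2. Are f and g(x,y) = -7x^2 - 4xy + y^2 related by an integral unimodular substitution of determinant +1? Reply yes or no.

D₁ = 44, D₂ = 44
river cycle of f (length 2): (-2, 6, 1), (1, 6, -2)
river cycle of g (length 2): (1, 6, -2), (-2, 6, 1)
cycles coincide ⇒ equivalent

yes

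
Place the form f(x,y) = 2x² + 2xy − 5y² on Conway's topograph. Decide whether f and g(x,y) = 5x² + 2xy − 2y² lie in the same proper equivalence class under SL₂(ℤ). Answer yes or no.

D₁ = 44, D₂ = 44
river cycle of f (length 2): (2, 6, -1), (-1, 6, 2)
river cycle of g (length 2): (-2, 6, 1), (1, 6, -2)
cycles differ ⇒ inequivalent

no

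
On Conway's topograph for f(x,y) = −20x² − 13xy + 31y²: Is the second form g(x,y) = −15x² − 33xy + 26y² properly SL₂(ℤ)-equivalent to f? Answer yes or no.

D₁ = 2649, D₂ = 2649
river cycle of f (length 54): (31, 13, -20), (-20, 27, 24), (24, 21, -23), (-23, 25, 22), (22, 19, -26), (-26, 33, 15), (15, 27, -32), (-32, 37, 10), (10, 43, -20), (-20, 37, 16), … (44 more)
river cycle of g (length 54): (26, 33, -15), (-15, 27, 32), (32, 37, -10), (-10, 43, 20), (20, 37, -16), (-16, 27, 30), (30, 33, -13), (-13, 45, 12), (12, 51, -1), (-1, 51, 12), … (44 more)
cycles differ ⇒ inequivalent

no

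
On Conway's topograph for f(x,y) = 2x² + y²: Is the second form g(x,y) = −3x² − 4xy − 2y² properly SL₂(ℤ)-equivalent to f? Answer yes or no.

D₁ = -8, D₂ = -8
f: flip: (2,0,1)→(1,0,2)
f: reduced (well bottom): (1,0,2) with a≤c, −a<b≤a
g is negative-definite; reduce −g:
−g: translate: b→-2 (≡4 mod 6), so (3,4,2)→(3,-2,1)
−g: flip: (3,-2,1)→(1,2,3)
−g: translate: b→0 (≡2 mod 2), so (1,2,3)→(1,0,2)
−g: reduced (well bottom): (1,0,2) with a≤c, −a<b≤a
flip sign back: reduced form of g is (-1,0,-2)
reduced forms (1, 0, 2) vs (-1, 0, -2) ⇒ inequivalent

no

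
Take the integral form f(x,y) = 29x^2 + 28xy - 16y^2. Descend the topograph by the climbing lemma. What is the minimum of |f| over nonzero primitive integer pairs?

river: ρ → (-16,36,21)
river: ρ → (21,48,-4)
river: ρ → (-4,48,21)
river: ρ → (21,36,-16)
river: ρ → (-16,28,29)
river: ρ → (29,30,-15)
river: ρ → (-15,30,29)
river: ρ → (29,28,-16)
closes: descent 0, river 8
min |a| on river = 4

4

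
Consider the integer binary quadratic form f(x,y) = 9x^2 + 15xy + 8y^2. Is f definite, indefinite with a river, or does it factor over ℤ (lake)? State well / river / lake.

D = b²−4ac = 15² − 4·9·8 = -63
D < 0 ⇒ definite ⇒ every region one sign ⇒ single well

well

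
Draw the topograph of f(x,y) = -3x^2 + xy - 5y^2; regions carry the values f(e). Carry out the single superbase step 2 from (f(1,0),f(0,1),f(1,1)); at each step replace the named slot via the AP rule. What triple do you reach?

start (-3,-5,-7) = (f(1,0),f(0,1),f(1,1))
replace slot 2: 2·((-3)+(-7)) − (-5) = -15 → (-3,-15,-7)

-3,-15,-7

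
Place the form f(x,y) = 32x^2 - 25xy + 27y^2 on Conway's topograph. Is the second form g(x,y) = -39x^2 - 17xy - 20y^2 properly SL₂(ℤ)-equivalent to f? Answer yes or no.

D₁ = -2831, D₂ = -2831
f: flip: (32,-25,27)→(27,25,32)
f: reduced (well bottom): (27,25,32) with a≤c, −a<b≤a
g is negative-definite; reduce −g:
−g: flip: (39,17,20)→(20,-17,39)
−g: reduced (well bottom): (20,-17,39) with a≤c, −a<b≤a
flip sign back: reduced form of g is (-20,17,-39)
reduced forms (27, 25, 32) vs (-20, 17, -39) ⇒ inequivalent

no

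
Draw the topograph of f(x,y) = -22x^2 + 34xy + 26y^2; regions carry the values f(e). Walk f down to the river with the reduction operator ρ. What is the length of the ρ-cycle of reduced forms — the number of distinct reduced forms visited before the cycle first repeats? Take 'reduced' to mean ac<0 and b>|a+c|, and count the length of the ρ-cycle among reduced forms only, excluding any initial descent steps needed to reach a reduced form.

D = 3444, ⌊√D⌋ = 58
river: ρ → (26,18,-30)
river: ρ → (-30,42,14)
river: ρ → (14,42,-30)
river: ρ → (-30,18,26)
river: ρ → (26,34,-22)
river: ρ → (-22,54,6)
river: ρ → (6,54,-22)
river: ρ → (-22,34,26)
ρ-cycle length = 8 (tail of 0 descent steps not counted)

8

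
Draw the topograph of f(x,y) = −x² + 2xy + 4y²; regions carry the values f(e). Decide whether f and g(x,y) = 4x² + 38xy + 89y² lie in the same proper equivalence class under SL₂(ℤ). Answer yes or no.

D₁ = 20, D₂ = 20
river cycle of f (length 2): (-1, 4, 1), (1, 4, -1)
river cycle of g (length 2): (-1, 4, 1), (1, 4, -1)
cycles coincide ⇒ equivalent

yes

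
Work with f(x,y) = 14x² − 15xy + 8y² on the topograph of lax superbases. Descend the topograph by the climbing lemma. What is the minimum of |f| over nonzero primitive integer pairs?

translate: b→13 (≡-15 mod 28), so (14,-15,8)→(14,13,7)
flip: (14,13,7)→(7,-13,14)
translate: b→1 (≡-13 mod 14), so (7,-13,14)→(7,1,8)
reduced (well bottom): (7,1,8) with a≤c, −a<b≤a
well minimum = a = 7

7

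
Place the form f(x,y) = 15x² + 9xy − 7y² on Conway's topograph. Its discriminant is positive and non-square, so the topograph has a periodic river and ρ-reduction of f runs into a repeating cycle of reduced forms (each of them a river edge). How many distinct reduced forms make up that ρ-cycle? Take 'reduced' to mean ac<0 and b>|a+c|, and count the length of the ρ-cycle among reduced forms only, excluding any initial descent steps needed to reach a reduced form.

D = 501, ⌊√D⌋ = 22
river: ρ → (-7,19,5)
river: ρ → (5,21,-3)
river: ρ → (-3,21,5)
river: ρ → (5,19,-7)
river: ρ → (-7,9,15)
river: ρ → (15,21,-1)
river: ρ → (-1,21,15)
river: ρ → (15,9,-7)
ρ-cycle length = 8 (tail of 0 descent steps not counted)

8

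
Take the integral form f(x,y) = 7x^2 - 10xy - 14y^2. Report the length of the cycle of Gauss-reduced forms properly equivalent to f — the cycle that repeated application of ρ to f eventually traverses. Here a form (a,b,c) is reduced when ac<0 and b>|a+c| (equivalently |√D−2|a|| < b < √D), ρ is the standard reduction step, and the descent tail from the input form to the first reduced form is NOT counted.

D = 492, ⌊√D⌋ = 22
descent: ρ → (-14,10,7)  [lands on river]
river: ρ → (7,18,-6)
river: ρ → (-6,18,7)
river: ρ → (7,10,-14)
river: ρ → (-14,18,3)
river: ρ → (3,18,-14)
ρ-cycle length = 6 (tail of 1 descent step not counted)

6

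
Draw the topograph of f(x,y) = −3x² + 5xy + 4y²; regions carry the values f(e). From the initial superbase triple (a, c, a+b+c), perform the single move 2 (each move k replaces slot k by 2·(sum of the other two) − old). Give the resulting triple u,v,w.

start (-3,4,6) = (f(1,0),f(0,1),f(1,1))
replace slot 2: 2·((-3)+6) − 4 = 2 → (-3,2,6)

-3,2,6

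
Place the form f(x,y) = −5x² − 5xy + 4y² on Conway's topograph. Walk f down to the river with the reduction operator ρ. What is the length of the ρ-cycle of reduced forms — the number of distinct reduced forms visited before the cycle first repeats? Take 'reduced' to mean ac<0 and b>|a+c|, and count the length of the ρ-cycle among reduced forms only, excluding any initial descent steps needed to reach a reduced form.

D = 105, ⌊√D⌋ = 10
descent: ρ → (4,5,-5)  [lands on river]
river: ρ → (-5,5,4)
river: ρ → (4,3,-6)
river: ρ → (-6,9,1)
river: ρ → (1,9,-6)
river: ρ → (-6,3,4)
ρ-cycle length = 6 (tail of 1 descent step not counted)

6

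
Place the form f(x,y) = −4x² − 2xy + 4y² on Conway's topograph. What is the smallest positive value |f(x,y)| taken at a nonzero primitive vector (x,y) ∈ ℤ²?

descent: ρ → (4,2,-4)  [lands on river]
river: ρ → (-4,6,2)
river: ρ → (2,6,-4)
river: ρ → (-4,2,4)
river: ρ → (4,6,-2)
river: ρ → (-2,6,4)
closes: descent 1, river 6
min |a| on river = 2

2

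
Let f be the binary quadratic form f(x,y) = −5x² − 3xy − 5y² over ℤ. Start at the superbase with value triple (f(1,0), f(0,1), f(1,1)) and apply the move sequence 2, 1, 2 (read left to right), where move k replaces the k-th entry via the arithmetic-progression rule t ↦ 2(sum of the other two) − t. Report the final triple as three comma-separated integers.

start (-5,-5,-13) = (f(1,0),f(0,1),f(1,1))
replace slot 2: 2·((-5)+(-13)) − (-5) = -31 → (-5,-31,-13)
replace slot 1: 2·((-31)+(-13)) − (-5) = -83 → (-83,-31,-13)
replace slot 2: 2·((-83)+(-13)) − (-31) = -161 → (-83,-161,-13)

-83,-161,-13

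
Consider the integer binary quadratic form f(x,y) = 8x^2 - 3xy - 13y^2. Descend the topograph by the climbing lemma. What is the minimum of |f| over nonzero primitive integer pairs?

descent: ρ → (-13,3,8)
descent: ρ → (8,13,-8)  [lands on river]
river: ρ → (-8,19,2)
river: ρ → (2,17,-17)
river: ρ → (-17,17,2)
river: ρ → (2,19,-8)
river: ρ → (-8,13,8)
river: ρ → (8,19,-2)
river: ρ → (-2,17,17)
river: ρ → (17,17,-2)
river: ρ → (-2,19,8)
closes: descent 2, river 10
min |a| on river = 2

2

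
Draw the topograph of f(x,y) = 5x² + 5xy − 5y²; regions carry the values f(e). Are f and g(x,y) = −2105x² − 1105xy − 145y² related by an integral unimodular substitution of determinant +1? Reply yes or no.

D₁ = 125, D₂ = 125
river cycle of f (length 2): (-5, 5, 5), (5, 5, -5)
river cycle of g (length 2): (-5, 5, 5), (5, 5, -5)
cycles coincide ⇒ equivalent

yes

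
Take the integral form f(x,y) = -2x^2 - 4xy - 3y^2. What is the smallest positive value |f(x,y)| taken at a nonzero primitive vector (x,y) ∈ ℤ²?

translate: b→0 (≡4 mod 4), so (2,4,3)→(2,0,1)
flip: (2,0,1)→(1,0,2)
reduced (well bottom): (1,0,2) with a≤c, −a<b≤a
well minimum |f| = |-1| = 1 (negative-definite)

1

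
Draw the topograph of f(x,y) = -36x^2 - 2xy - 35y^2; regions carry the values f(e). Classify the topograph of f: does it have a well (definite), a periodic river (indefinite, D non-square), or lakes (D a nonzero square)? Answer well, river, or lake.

D = b²−4ac = (-2)² − 4·(-36)·(-35) = -5036
D < 0 ⇒ definite ⇒ every region one sign ⇒ single well

well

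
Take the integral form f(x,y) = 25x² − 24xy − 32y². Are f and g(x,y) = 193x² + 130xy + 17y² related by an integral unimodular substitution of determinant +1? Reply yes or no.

D₁ = 3776, D₂ = 3776
river cycle of f (length 16): (-32, 24, 25), (25, 26, -31), (-31, 36, 20), (20, 44, -23), (-23, 48, 16), (16, 48, -23), (-23, 44, 20), (20, 36, -31), (-31, 26, 25), (25, 24, -32), … (6 more)
river cycle of g (length 16): (17, 40, -32), (-32, 24, 25), (25, 26, -31), (-31, 36, 20), (20, 44, -23), (-23, 48, 16), (16, 48, -23), (-23, 44, 20), (20, 36, -31), (-31, 26, 25), … (6 more)
cycles coincide ⇒ equivalent

yes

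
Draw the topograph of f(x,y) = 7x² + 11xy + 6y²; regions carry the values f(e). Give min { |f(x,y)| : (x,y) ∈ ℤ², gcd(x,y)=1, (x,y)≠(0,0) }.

translate: b→-3 (≡11 mod 14), so (7,11,6)→(7,-3,2)
flip: (7,-3,2)→(2,3,7)
translate: b→-1 (≡3 mod 4), so (2,3,7)→(2,-1,6)
reduced (well bottom): (2,-1,6) with a≤c, −a<b≤a
well minimum = a = 2

2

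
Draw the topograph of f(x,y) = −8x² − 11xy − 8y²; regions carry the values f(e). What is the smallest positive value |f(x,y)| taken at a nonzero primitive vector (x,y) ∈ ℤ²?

translate: b→-5 (≡11 mod 16), so (8,11,8)→(8,-5,5)
flip: (8,-5,5)→(5,5,8)
reduced (well bottom): (5,5,8) with a≤c, −a<b≤a
well minimum |f| = |-5| = 5 (negative-definite)

5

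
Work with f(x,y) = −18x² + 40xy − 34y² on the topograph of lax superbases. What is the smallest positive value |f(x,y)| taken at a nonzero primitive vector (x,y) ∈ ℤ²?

translate: b→-4 (≡-40 mod 36), so (18,-40,34)→(18,-4,12)
flip: (18,-4,12)→(12,4,18)
reduced (well bottom): (12,4,18) with a≤c, −a<b≤a
well minimum |f| = |-12| = 12 (negative-definite)

12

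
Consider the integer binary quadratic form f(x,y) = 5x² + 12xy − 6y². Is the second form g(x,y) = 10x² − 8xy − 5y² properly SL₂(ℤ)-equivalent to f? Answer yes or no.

D₁ = 264, D₂ = 264
river cycle of f (length 6): (-6, 12, 5), (5, 8, -10), (-10, 12, 3), (3, 12, -10), (-10, 8, 5), (5, 12, -6)
river cycle of g (length 6): (-5, 8, 10), (10, 12, -3), (-3, 12, 10), (10, 8, -5), (-5, 12, 6), (6, 12, -5)
cycles differ ⇒ inequivalent

no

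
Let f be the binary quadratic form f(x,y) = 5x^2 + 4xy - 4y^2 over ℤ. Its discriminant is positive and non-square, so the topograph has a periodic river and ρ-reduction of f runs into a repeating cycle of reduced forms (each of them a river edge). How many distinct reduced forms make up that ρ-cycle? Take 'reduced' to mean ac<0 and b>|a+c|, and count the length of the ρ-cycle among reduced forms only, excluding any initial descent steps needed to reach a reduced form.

D = 96, ⌊√D⌋ = 9
river: ρ → (-4,4,5)
river: ρ → (5,6,-3)
river: ρ → (-3,6,5)
river: ρ → (5,4,-4)
ρ-cycle length = 4 (tail of 0 descent steps not counted)

4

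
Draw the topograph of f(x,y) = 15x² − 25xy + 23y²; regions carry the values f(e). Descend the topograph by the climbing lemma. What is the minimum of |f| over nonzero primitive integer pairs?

translate: b→5 (≡-25 mod 30), so (15,-25,23)→(15,5,13)
flip: (15,5,13)→(13,-5,15)
reduced (well bottom): (13,-5,15) with a≤c, −a<b≤a
well minimum = a = 13

13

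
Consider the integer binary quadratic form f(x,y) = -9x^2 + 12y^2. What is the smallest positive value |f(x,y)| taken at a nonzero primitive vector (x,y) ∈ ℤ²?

descent: ρ → (12,0,-9)
descent: ρ → (-9,18,3)  [lands on river]
river: ρ → (3,18,-9)
closes: descent 2, river 2
min |a| on river = 3

3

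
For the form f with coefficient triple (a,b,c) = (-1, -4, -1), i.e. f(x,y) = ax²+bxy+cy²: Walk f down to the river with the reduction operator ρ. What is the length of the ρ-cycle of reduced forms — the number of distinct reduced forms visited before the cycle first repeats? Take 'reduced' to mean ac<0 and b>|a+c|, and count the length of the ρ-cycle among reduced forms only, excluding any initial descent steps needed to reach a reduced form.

D = 12, ⌊√D⌋ = 3
descent: ρ → (-1,2,2)  [lands on river]
river: ρ → (2,2,-1)
ρ-cycle length = 2 (tail of 1 descent step not counted)

2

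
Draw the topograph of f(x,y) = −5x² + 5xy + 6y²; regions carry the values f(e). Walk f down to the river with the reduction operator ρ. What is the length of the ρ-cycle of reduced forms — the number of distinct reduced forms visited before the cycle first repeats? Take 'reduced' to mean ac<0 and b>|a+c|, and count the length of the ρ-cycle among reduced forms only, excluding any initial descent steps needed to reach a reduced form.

D = 145, ⌊√D⌋ = 12
river: ρ → (6,7,-4)
river: ρ → (-4,9,4)
river: ρ → (4,7,-6)
river: ρ → (-6,5,5)
river: ρ → (5,5,-6)
river: ρ → (-6,7,4)
river: ρ → (4,9,-4)
river: ρ → (-4,7,6)
river: ρ → (6,5,-5)
river: ρ → (-5,5,6)
ρ-cycle length = 10 (tail of 0 descent steps not counted)

10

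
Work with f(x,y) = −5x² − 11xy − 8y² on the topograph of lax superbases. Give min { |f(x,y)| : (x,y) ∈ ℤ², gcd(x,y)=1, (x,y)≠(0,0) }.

translate: b→1 (≡11 mod 10), so (5,11,8)→(5,1,2)
flip: (5,1,2)→(2,-1,5)
reduced (well bottom): (2,-1,5) with a≤c, −a<b≤a
well minimum |f| = |-2| = 2 (negative-definite)

2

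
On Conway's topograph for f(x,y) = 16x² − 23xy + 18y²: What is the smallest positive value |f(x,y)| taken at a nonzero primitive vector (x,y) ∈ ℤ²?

translate: b→9 (≡-23 mod 32), so (16,-23,18)→(16,9,11)
flip: (16,9,11)→(11,-9,16)
reduced (well bottom): (11,-9,16) with a≤c, −a<b≤a
well minimum = a = 11

11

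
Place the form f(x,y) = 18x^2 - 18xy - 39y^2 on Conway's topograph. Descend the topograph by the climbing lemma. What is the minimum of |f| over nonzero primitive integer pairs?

descent: ρ → (-39,18,18)
descent: ρ → (18,54,-3)  [lands on river]
river: ρ → (-3,54,18)
closes: descent 2, river 2
min |a| on river = 3

3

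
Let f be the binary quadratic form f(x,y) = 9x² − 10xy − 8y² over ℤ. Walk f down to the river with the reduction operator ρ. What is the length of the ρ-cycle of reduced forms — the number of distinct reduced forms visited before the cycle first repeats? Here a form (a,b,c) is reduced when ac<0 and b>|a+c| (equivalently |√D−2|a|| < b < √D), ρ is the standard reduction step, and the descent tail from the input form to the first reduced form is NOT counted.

D = 388, ⌊√D⌋ = 19
descent: ρ → (-8,10,9)  [lands on river]
river: ρ → (9,8,-9)
river: ρ → (-9,10,8)
river: ρ → (8,6,-11)
river: ρ → (-11,16,3)
river: ρ → (3,14,-16)
river: ρ → (-16,18,1)
river: ρ → (1,18,-16)
river: ρ → (-16,14,3)
river: ρ → (3,16,-11)
river: ρ → (-11,6,8)
river: ρ → (8,10,-9)
river: ρ → (-9,8,9)
river: ρ → (9,10,-8)
river: ρ → (-8,6,11)
river: ρ → (11,16,-3)
river: ρ → (-3,14,16)
river: ρ → (16,18,-1)
river: ρ → (-1,18,16)
river: ρ → (16,14,-3)
river: ρ → (-3,16,11)
river: ρ → (11,6,-8)
ρ-cycle length = 22 (tail of 1 descent step not counted)

22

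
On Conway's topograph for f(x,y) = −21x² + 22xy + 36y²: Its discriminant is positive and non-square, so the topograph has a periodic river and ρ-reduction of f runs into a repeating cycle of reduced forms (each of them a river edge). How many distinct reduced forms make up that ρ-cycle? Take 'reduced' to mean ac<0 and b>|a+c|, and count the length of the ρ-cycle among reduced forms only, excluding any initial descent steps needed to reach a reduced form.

D = 3508, ⌊√D⌋ = 59
river: ρ → (36,50,-7)
river: ρ → (-7,48,43)
river: ρ → (43,38,-12)
river: ρ → (-12,58,3)
river: ρ → (3,56,-31)
river: ρ → (-31,6,28)
river: ρ → (28,50,-9)
river: ρ → (-9,58,4)
river: ρ → (4,54,-37)
river: ρ → (-37,20,21)
river: ρ → (21,22,-36)
river: ρ → (-36,50,7)
river: ρ → (7,48,-43)
river: ρ → (-43,38,12)
river: ρ → (12,58,-3)
river: ρ → (-3,56,31)
river: ρ → (31,6,-28)
river: ρ → (-28,50,9)
river: ρ → (9,58,-4)
river: ρ → (-4,54,37)
river: ρ → (37,20,-21)
river: ρ → (-21,22,36)
ρ-cycle length = 22 (tail of 0 descent steps not counted)

22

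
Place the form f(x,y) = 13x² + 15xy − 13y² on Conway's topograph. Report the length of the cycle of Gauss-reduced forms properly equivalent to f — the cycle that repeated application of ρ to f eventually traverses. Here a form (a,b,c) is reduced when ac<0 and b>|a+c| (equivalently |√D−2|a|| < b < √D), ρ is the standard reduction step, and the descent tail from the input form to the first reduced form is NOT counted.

D = 901, ⌊√D⌋ = 30
river: ρ → (-13,11,15)
river: ρ → (15,19,-9)
river: ρ → (-9,17,17)
river: ρ → (17,17,-9)
river: ρ → (-9,19,15)
river: ρ → (15,11,-13)
river: ρ → (-13,15,13)
river: ρ → (13,11,-15)
river: ρ → (-15,19,9)
river: ρ → (9,17,-17)
river: ρ → (-17,17,9)
river: ρ → (9,19,-15)
river: ρ → (-15,11,13)
river: ρ → (13,15,-13)
ρ-cycle length = 14 (tail of 0 descent steps not counted)

14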